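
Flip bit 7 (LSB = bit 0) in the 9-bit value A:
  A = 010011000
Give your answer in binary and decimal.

Mask = 1 << 7 = 010000000
Bit 7 of A is 1; XOR with the mask flips it to 0.
  010011000
^ 010000000
-----------
  000011000

Answer: 000011000 (24)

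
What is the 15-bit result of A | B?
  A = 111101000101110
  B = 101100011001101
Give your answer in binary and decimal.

Apply | to each column (1 where either bit is 1):
  111101000101110
| 101100011001101
-----------------
  111101011101111

Answer: 111101011101111 (31471)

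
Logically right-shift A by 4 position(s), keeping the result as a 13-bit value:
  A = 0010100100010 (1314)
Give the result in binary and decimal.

Logical shift right by 4: drop the bottom 4 bit(s), prepend 4 zero(s) on the left.
  0010100100010  ->  keep [001010010], discard [0010], prepend 0000
= 0000001010010

Answer: 0000001010010 (82)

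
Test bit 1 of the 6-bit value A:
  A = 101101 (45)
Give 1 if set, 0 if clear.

Bit 1 is the 2nd from the right.
  101101
      ^
That bit is 0.

Answer: 0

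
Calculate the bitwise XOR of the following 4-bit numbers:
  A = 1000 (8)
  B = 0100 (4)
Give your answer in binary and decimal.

Apply ^ to each column (1 where bits differ):
  1000
^ 0100
------
  1100

Answer: 1100 (12)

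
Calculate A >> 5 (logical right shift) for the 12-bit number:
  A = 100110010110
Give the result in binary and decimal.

Logical shift right by 5: drop the bottom 5 bit(s), prepend 5 zero(s) on the left.
  100110010110  ->  keep [1001100], discard [10110], prepend 00000
= 000001001100

Answer: 000001001100 (76)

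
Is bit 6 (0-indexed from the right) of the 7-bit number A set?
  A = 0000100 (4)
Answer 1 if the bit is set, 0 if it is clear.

Bit 6 is the 7th from the right.
  0000100
  ^
That bit is 0.

Answer: 0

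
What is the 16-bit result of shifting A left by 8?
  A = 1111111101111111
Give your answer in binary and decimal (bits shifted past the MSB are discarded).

Shift left by 8: drop the top 8 bit(s), append 8 zero(s) on the right.
  1111111101111111  ->  discard [11111111], keep [01111111], append 00000000
= 0111111100000000

Answer: 0111111100000000 (32512)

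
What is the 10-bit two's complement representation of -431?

1. Binary of +431:  0110101111
2. Invert bits:     1001010000
3. Add 1:           1001010001

Answer: 1001010001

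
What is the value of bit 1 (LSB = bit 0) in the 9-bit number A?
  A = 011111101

Bit 1 is the 2nd from the right.
  011111101
         ^
That bit is 0.

Answer: 0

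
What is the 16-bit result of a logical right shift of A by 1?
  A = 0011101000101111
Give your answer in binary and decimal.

Logical shift right by 1: drop the bottom 1 bit(s), prepend 1 zero(s) on the left.
  0011101000101111  ->  keep [001110100010111], discard [1], prepend 0
= 0001110100010111

Answer: 0001110100010111 (7447)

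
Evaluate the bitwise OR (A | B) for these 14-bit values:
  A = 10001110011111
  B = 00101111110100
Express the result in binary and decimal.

Apply | to each column (1 where either bit is 1):
  10001110011111
| 00101111110100
----------------
  10101111111111

Answer: 10101111111111 (11263)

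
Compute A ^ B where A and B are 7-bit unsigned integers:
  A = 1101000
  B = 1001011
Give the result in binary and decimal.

Apply ^ to each column (1 where bits differ):
  1101000
^ 1001011
---------
  0100011

Answer: 0100011 (35)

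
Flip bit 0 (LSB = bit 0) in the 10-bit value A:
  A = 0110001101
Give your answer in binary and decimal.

Mask = 1 << 0 = 0000000001
Bit 0 of A is 1; XOR with the mask flips it to 0.
  0110001101
^ 0000000001
------------
  0110001100

Answer: 0110001100 (396)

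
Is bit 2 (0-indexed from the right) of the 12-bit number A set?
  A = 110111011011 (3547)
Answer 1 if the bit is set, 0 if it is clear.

Bit 2 is the 3rd from the right.
  110111011011
           ^
That bit is 0.

Answer: 0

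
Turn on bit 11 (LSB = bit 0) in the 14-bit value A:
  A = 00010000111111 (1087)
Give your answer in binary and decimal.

Mask = 1 << 11 = 00100000000000
Bit 11 of A is 0, so OR-ing with the mask flips it to 1.
  00010000111111
| 00100000000000
----------------
  00110000111111

Answer: 00110000111111 (3135)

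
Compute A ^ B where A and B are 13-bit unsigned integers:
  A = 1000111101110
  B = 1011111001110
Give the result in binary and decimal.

Apply ^ to each column (1 where bits differ):
  1000111101110
^ 1011111001110
---------------
  0011000100000

Answer: 0011000100000 (1568)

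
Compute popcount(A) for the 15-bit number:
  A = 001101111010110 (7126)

001101111010110
1-bits at positions (from bit 0 = LSB): 1, 2, 4, 6, 7, 8, 9, 11, 12
Count = 9

Answer: 9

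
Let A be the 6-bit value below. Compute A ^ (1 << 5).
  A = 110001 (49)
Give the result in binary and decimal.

Mask = 1 << 5 = 100000
Bit 5 of A is 1; XOR with the mask flips it to 0.
  110001
^ 100000
--------
  010001

Answer: 010001 (17)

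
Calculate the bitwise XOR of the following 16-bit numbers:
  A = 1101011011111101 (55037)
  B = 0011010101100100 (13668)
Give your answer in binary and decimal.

Apply ^ to each column (1 where bits differ):
  1101011011111101
^ 0011010101100100
------------------
  1110001110011001

Answer: 1110001110011001 (58265)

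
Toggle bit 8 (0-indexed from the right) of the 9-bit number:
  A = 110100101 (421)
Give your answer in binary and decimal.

Mask = 1 << 8 = 100000000
Bit 8 of A is 1; XOR with the mask flips it to 0.
  110100101
^ 100000000
-----------
  010100101

Answer: 010100101 (165)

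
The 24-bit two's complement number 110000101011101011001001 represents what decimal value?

MSB is 1, so the value is negative. Find the magnitude:
1. Invert bits:  001111010100010100110110
2. Add 1:        001111010100010100110111  = 4015415
3. Apply sign:   -4015415

Answer: -4015415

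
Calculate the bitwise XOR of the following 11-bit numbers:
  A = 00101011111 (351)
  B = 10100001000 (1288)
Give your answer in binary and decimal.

Apply ^ to each column (1 where bits differ):
  00101011111
^ 10100001000
-------------
  10001010111

Answer: 10001010111 (1111)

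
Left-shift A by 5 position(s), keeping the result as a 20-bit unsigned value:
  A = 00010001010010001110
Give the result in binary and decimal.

Shift left by 5: drop the top 5 bit(s), append 5 zero(s) on the right.
  00010001010010001110  ->  discard [00010], keep [001010010001110], append 00000
= 00101001000111000000

Answer: 00101001000111000000 (168384)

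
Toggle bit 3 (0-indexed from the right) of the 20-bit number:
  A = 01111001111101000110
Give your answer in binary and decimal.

Mask = 1 << 3 = 00000000000000001000
Bit 3 of A is 0; XOR with the mask flips it to 1.
  01111001111101000110
^ 00000000000000001000
----------------------
  01111001111101001110

Answer: 01111001111101001110 (499534)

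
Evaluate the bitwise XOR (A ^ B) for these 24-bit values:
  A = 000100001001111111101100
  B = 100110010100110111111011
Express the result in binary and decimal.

Apply ^ to each column (1 where bits differ):
  000100001001111111101100
^ 100110010100110111111011
--------------------------
  100010011101001000010111

Answer: 100010011101001000010111 (9032215)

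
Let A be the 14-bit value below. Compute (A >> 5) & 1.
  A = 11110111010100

Bit 5 is the 6th from the right.
  11110111010100
          ^
That bit is 0.

Answer: 0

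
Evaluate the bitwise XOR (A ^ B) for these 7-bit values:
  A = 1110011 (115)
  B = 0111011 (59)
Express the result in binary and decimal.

Apply ^ to each column (1 where bits differ):
  1110011
^ 0111011
---------
  1001000

Answer: 1001000 (72)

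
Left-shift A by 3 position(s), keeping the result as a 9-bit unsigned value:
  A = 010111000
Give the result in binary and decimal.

Shift left by 3: drop the top 3 bit(s), append 3 zero(s) on the right.
  010111000  ->  discard [010], keep [111000], append 000
= 111000000

Answer: 111000000 (448)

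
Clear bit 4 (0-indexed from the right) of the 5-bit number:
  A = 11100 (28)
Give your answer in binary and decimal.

Mask = ~(1 << 4) = 01111
Bit 4 of A is 1, so AND-ing with the mask clears it to 0.
  11100
& 01111
-------
  01100

Answer: 01100 (12)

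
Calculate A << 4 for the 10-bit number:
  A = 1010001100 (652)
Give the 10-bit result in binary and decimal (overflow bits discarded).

Shift left by 4: drop the top 4 bit(s), append 4 zero(s) on the right.
  1010001100  ->  discard [1010], keep [001100], append 0000
= 0011000000

Answer: 0011000000 (192)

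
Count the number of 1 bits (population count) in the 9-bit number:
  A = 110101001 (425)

110101001
1-bits at positions (from bit 0 = LSB): 0, 3, 5, 7, 8
Count = 5

Answer: 5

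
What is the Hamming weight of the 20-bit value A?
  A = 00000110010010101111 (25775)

00000110010010101111
1-bits at positions (from bit 0 = LSB): 0, 1, 2, 3, 5, 7, 10, 13, 14
Count = 9

Answer: 9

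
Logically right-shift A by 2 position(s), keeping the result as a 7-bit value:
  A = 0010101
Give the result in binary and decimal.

Logical shift right by 2: drop the bottom 2 bit(s), prepend 2 zero(s) on the left.
  0010101  ->  keep [00101], discard [01], prepend 00
= 0000101

Answer: 0000101 (5)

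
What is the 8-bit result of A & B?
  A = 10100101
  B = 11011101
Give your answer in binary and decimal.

Apply & to each column (1 only where both bits are 1):
  10100101
& 11011101
----------
  10000101

Answer: 10000101 (133)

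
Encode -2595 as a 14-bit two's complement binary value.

1. Binary of +2595:  00101000100011
2. Invert bits:     11010111011100
3. Add 1:           11010111011101

Answer: 11010111011101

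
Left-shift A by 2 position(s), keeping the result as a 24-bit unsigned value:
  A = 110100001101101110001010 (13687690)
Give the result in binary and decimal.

Shift left by 2: drop the top 2 bit(s), append 2 zero(s) on the right.
  110100001101101110001010  ->  discard [11], keep [0100001101101110001010], append 00
= 010000110110111000101000

Answer: 010000110110111000101000 (4419112)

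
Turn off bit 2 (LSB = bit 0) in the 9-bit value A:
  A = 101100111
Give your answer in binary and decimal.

Mask = ~(1 << 2) = 111111011
Bit 2 of A is 1, so AND-ing with the mask clears it to 0.
  101100111
& 111111011
-----------
  101100011

Answer: 101100011 (355)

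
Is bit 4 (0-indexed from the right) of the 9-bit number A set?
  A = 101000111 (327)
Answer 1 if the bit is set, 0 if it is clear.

Bit 4 is the 5th from the right.
  101000111
      ^
That bit is 0.

Answer: 0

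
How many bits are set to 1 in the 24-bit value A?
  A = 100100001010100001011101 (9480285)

100100001010100001011101
1-bits at positions (from bit 0 = LSB): 0, 2, 3, 4, 6, 11, 13, 15, 20, 23
Count = 10

Answer: 10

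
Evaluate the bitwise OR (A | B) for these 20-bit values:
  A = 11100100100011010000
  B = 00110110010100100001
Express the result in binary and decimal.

Apply | to each column (1 where either bit is 1):
  11100100100011010000
| 00110110010100100001
----------------------
  11110110110111110001

Answer: 11110110110111110001 (1011185)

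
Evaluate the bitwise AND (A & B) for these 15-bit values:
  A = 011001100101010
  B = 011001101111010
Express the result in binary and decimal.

Apply & to each column (1 only where both bits are 1):
  011001100101010
& 011001101111010
-----------------
  011001100101010

Answer: 011001100101010 (13098)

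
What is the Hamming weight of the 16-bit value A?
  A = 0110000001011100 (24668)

0110000001011100
1-bits at positions (from bit 0 = LSB): 2, 3, 4, 6, 13, 14
Count = 6

Answer: 6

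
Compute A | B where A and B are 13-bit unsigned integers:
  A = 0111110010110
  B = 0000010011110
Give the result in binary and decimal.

Apply | to each column (1 where either bit is 1):
  0111110010110
| 0000010011110
---------------
  0111110011110

Answer: 0111110011110 (3998)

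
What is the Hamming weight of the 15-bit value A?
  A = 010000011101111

010000011101111
1-bits at positions (from bit 0 = LSB): 0, 1, 2, 3, 5, 6, 7, 13
Count = 8

Answer: 8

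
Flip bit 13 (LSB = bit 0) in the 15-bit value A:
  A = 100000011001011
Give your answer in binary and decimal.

Mask = 1 << 13 = 010000000000000
Bit 13 of A is 0; XOR with the mask flips it to 1.
  100000011001011
^ 010000000000000
-----------------
  110000011001011

Answer: 110000011001011 (24779)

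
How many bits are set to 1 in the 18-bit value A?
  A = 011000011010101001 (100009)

011000011010101001
1-bits at positions (from bit 0 = LSB): 0, 3, 5, 7, 9, 10, 15, 16
Count = 8

Answer: 8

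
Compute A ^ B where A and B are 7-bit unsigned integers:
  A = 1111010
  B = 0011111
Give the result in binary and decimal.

Apply ^ to each column (1 where bits differ):
  1111010
^ 0011111
---------
  1100101

Answer: 1100101 (101)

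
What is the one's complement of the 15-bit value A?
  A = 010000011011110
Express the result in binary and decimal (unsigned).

Flip each bit (0->1, 1->0):
  010000011011110
  101111100100001

Answer: 101111100100001 (24353)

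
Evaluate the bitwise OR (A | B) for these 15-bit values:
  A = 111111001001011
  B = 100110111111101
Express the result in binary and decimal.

Apply | to each column (1 where either bit is 1):
  111111001001011
| 100110111111101
-----------------
  111111111111111

Answer: 111111111111111 (32767)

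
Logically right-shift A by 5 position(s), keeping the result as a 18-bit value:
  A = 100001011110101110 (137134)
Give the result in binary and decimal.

Logical shift right by 5: drop the bottom 5 bit(s), prepend 5 zero(s) on the left.
  100001011110101110  ->  keep [1000010111101], discard [01110], prepend 00000
= 000001000010111101

Answer: 000001000010111101 (4285)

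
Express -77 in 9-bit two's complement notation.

1. Binary of +77:  001001101
2. Invert bits:     110110010
3. Add 1:           110110011

Answer: 110110011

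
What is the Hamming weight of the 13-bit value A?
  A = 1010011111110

1010011111110
1-bits at positions (from bit 0 = LSB): 1, 2, 3, 4, 5, 6, 7, 10, 12
Count = 9

Answer: 9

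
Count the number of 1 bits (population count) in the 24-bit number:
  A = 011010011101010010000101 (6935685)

011010011101010010000101
1-bits at positions (from bit 0 = LSB): 0, 2, 7, 10, 12, 14, 15, 16, 19, 21, 22
Count = 11

Answer: 11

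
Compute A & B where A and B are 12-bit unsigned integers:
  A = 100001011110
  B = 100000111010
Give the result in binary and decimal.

Apply & to each column (1 only where both bits are 1):
  100001011110
& 100000111010
--------------
  100000011010

Answer: 100000011010 (2074)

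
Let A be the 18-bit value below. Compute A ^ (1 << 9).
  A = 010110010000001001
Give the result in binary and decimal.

Mask = 1 << 9 = 000000001000000000
Bit 9 of A is 0; XOR with the mask flips it to 1.
  010110010000001001
^ 000000001000000000
--------------------
  010110011000001001

Answer: 010110011000001001 (91657)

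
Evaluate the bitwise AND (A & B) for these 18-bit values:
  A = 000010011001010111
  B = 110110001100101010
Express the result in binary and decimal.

Apply & to each column (1 only where both bits are 1):
  000010011001010111
& 110110001100101010
--------------------
  000010001000000010

Answer: 000010001000000010 (8706)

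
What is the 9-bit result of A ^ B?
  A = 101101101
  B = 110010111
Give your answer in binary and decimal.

Apply ^ to each column (1 where bits differ):
  101101101
^ 110010111
-----------
  011111010

Answer: 011111010 (250)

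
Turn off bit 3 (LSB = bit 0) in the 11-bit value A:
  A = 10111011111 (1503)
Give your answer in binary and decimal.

Mask = ~(1 << 3) = 11111110111
Bit 3 of A is 1, so AND-ing with the mask clears it to 0.
  10111011111
& 11111110111
-------------
  10111010111

Answer: 10111010111 (1495)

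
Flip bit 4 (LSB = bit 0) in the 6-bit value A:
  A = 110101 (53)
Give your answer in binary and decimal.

Mask = 1 << 4 = 010000
Bit 4 of A is 1; XOR with the mask flips it to 0.
  110101
^ 010000
--------
  100101

Answer: 100101 (37)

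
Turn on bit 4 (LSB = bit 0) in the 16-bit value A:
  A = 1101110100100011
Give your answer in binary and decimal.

Mask = 1 << 4 = 0000000000010000
Bit 4 of A is 0, so OR-ing with the mask flips it to 1.
  1101110100100011
| 0000000000010000
------------------
  1101110100110011

Answer: 1101110100110011 (56627)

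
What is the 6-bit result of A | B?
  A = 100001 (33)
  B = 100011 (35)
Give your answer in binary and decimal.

Apply | to each column (1 where either bit is 1):
  100001
| 100011
--------
  100011

Answer: 100011 (35)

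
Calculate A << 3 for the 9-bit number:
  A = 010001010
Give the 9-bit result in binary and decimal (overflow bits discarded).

Shift left by 3: drop the top 3 bit(s), append 3 zero(s) on the right.
  010001010  ->  discard [010], keep [001010], append 000
= 001010000

Answer: 001010000 (80)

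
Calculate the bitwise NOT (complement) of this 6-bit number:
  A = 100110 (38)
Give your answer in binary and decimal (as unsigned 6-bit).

Flip each bit (0->1, 1->0):
  100110
  011001

Answer: 011001 (25)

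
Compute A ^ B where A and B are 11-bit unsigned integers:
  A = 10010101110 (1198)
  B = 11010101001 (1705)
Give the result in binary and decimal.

Apply ^ to each column (1 where bits differ):
  10010101110
^ 11010101001
-------------
  01000000111

Answer: 01000000111 (519)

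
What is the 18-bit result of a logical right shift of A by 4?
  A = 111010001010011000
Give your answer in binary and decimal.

Logical shift right by 4: drop the bottom 4 bit(s), prepend 4 zero(s) on the left.
  111010001010011000  ->  keep [11101000101001], discard [1000], prepend 0000
= 000011101000101001

Answer: 000011101000101001 (14889)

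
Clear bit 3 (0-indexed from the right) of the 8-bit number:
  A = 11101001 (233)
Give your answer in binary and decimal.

Mask = ~(1 << 3) = 11110111
Bit 3 of A is 1, so AND-ing with the mask clears it to 0.
  11101001
& 11110111
----------
  11100001

Answer: 11100001 (225)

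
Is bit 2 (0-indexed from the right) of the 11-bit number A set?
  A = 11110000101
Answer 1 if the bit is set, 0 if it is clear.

Bit 2 is the 3rd from the right.
  11110000101
          ^
That bit is 1.

Answer: 1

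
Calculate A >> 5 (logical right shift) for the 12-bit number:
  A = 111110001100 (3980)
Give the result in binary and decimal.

Logical shift right by 5: drop the bottom 5 bit(s), prepend 5 zero(s) on the left.
  111110001100  ->  keep [1111100], discard [01100], prepend 00000
= 000001111100

Answer: 000001111100 (124)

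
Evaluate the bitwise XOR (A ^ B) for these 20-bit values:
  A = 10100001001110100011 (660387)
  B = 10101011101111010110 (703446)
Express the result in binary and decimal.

Apply ^ to each column (1 where bits differ):
  10100001001110100011
^ 10101011101111010110
----------------------
  00001010100001110101

Answer: 00001010100001110101 (43125)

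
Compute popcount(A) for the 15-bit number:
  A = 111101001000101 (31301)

111101001000101
1-bits at positions (from bit 0 = LSB): 0, 2, 6, 9, 11, 12, 13, 14
Count = 8

Answer: 8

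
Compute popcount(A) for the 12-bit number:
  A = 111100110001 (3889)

111100110001
1-bits at positions (from bit 0 = LSB): 0, 4, 5, 8, 9, 10, 11
Count = 7

Answer: 7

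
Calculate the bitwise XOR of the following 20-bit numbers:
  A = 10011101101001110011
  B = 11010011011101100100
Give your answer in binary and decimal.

Apply ^ to each column (1 where bits differ):
  10011101101001110011
^ 11010011011101100100
----------------------
  01001110110100010111

Answer: 01001110110100010111 (322839)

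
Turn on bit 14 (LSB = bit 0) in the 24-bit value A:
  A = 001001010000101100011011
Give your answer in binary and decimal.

Mask = 1 << 14 = 000000000100000000000000
Bit 14 of A is 0, so OR-ing with the mask flips it to 1.
  001001010000101100011011
| 000000000100000000000000
--------------------------
  001001010100101100011011

Answer: 001001010100101100011011 (2444059)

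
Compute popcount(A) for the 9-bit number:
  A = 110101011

110101011
1-bits at positions (from bit 0 = LSB): 0, 1, 3, 5, 7, 8
Count = 6

Answer: 6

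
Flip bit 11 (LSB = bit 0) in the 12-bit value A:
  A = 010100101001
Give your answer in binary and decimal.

Mask = 1 << 11 = 100000000000
Bit 11 of A is 0; XOR with the mask flips it to 1.
  010100101001
^ 100000000000
--------------
  110100101001

Answer: 110100101001 (3369)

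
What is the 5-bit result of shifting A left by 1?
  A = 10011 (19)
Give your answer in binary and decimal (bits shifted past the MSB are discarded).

Shift left by 1: drop the top 1 bit(s), append 1 zero(s) on the right.
  10011  ->  discard [1], keep [0011], append 0
= 00110

Answer: 00110 (6)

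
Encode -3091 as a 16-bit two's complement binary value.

1. Binary of +3091:  0000110000010011
2. Invert bits:     1111001111101100
3. Add 1:           1111001111101101

Answer: 1111001111101101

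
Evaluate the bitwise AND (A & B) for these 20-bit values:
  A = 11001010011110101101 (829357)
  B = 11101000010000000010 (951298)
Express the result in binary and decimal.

Apply & to each column (1 only where both bits are 1):
  11001010011110101101
& 11101000010000000010
----------------------
  11001000010000000000

Answer: 11001000010000000000 (820224)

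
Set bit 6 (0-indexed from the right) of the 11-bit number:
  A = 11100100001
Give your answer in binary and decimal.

Mask = 1 << 6 = 00001000000
Bit 6 of A is 0, so OR-ing with the mask flips it to 1.
  11100100001
| 00001000000
-------------
  11101100001

Answer: 11101100001 (1889)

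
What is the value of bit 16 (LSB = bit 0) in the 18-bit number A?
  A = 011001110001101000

Bit 16 is the 17th from the right.
  011001110001101000
   ^
That bit is 1.

Answer: 1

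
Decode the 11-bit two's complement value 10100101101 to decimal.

MSB is 1, so the value is negative. Find the magnitude:
1. Invert bits:  01011010010
2. Add 1:        01011010011  = 723
3. Apply sign:   -723

Answer: -723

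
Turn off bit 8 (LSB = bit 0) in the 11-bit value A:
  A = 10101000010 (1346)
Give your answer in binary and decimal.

Mask = ~(1 << 8) = 11011111111
Bit 8 of A is 1, so AND-ing with the mask clears it to 0.
  10101000010
& 11011111111
-------------
  10001000010

Answer: 10001000010 (1090)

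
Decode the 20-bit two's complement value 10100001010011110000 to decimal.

MSB is 1, so the value is negative. Find the magnitude:
1. Invert bits:  01011110101100001111
2. Add 1:        01011110101100010000  = 387856
3. Apply sign:   -387856

Answer: -387856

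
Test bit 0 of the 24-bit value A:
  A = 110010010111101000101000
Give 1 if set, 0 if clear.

Bit 0 is the 1st from the right.
  110010010111101000101000
                         ^
That bit is 0.

Answer: 0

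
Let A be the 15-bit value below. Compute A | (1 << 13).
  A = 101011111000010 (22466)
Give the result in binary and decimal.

Mask = 1 << 13 = 010000000000000
Bit 13 of A is 0, so OR-ing with the mask flips it to 1.
  101011111000010
| 010000000000000
-----------------
  111011111000010

Answer: 111011111000010 (30658)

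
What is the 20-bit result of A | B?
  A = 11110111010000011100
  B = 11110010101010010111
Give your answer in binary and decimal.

Apply | to each column (1 where either bit is 1):
  11110111010000011100
| 11110010101010010111
----------------------
  11110111111010011111

Answer: 11110111111010011111 (1015455)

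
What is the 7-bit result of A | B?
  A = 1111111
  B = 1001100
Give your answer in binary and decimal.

Apply | to each column (1 where either bit is 1):
  1111111
| 1001100
---------
  1111111

Answer: 1111111 (127)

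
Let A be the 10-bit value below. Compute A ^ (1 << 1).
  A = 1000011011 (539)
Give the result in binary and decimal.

Mask = 1 << 1 = 0000000010
Bit 1 of A is 1; XOR with the mask flips it to 0.
  1000011011
^ 0000000010
------------
  1000011001

Answer: 1000011001 (537)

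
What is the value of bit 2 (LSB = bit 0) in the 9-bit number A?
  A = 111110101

Bit 2 is the 3rd from the right.
  111110101
        ^
That bit is 1.

Answer: 1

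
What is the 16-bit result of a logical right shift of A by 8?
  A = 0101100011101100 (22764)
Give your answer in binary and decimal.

Logical shift right by 8: drop the bottom 8 bit(s), prepend 8 zero(s) on the left.
  0101100011101100  ->  keep [01011000], discard [11101100], prepend 00000000
= 0000000001011000

Answer: 0000000001011000 (88)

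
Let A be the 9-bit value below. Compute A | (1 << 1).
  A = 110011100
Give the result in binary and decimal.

Mask = 1 << 1 = 000000010
Bit 1 of A is 0, so OR-ing with the mask flips it to 1.
  110011100
| 000000010
-----------
  110011110

Answer: 110011110 (414)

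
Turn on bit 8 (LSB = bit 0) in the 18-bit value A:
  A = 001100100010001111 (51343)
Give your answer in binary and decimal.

Mask = 1 << 8 = 000000000100000000
Bit 8 of A is 0, so OR-ing with the mask flips it to 1.
  001100100010001111
| 000000000100000000
--------------------
  001100100110001111

Answer: 001100100110001111 (51599)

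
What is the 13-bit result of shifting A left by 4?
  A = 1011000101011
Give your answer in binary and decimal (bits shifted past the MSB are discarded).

Shift left by 4: drop the top 4 bit(s), append 4 zero(s) on the right.
  1011000101011  ->  discard [1011], keep [000101011], append 0000
= 0001010110000

Answer: 0001010110000 (688)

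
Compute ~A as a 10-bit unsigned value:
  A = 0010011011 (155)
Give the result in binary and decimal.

Flip each bit (0->1, 1->0):
  0010011011
  1101100100

Answer: 1101100100 (868)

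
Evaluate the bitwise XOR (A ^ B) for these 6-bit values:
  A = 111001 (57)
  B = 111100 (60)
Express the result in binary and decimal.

Apply ^ to each column (1 where bits differ):
  111001
^ 111100
--------
  000101

Answer: 000101 (5)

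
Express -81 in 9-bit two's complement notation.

1. Binary of +81:  001010001
2. Invert bits:     110101110
3. Add 1:           110101111

Answer: 110101111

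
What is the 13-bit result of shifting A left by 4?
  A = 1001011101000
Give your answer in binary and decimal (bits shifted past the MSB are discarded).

Shift left by 4: drop the top 4 bit(s), append 4 zero(s) on the right.
  1001011101000  ->  discard [1001], keep [011101000], append 0000
= 0111010000000

Answer: 0111010000000 (3712)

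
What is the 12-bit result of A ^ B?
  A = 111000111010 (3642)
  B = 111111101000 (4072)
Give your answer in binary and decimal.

Apply ^ to each column (1 where bits differ):
  111000111010
^ 111111101000
--------------
  000111010010

Answer: 000111010010 (466)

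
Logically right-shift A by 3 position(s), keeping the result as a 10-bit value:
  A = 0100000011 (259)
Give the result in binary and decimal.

Logical shift right by 3: drop the bottom 3 bit(s), prepend 3 zero(s) on the left.
  0100000011  ->  keep [0100000], discard [011], prepend 000
= 0000100000

Answer: 0000100000 (32)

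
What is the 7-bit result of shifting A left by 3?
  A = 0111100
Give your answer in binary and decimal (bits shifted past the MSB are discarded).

Shift left by 3: drop the top 3 bit(s), append 3 zero(s) on the right.
  0111100  ->  discard [011], keep [1100], append 000
= 1100000

Answer: 1100000 (96)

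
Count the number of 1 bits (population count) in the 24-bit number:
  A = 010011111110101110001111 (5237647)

010011111110101110001111
1-bits at positions (from bit 0 = LSB): 0, 1, 2, 3, 7, 8, 9, 11, 13, 14, 15, 16, 17, 18, 19, 22
Count = 16

Answer: 16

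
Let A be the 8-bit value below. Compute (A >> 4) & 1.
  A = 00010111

Bit 4 is the 5th from the right.
  00010111
     ^
That bit is 1.

Answer: 1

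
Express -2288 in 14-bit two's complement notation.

1. Binary of +2288:  00100011110000
2. Invert bits:     11011100001111
3. Add 1:           11011100010000

Answer: 11011100010000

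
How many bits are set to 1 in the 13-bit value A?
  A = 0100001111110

0100001111110
1-bits at positions (from bit 0 = LSB): 1, 2, 3, 4, 5, 6, 11
Count = 7

Answer: 7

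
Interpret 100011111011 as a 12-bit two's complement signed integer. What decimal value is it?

MSB is 1, so the value is negative. Find the magnitude:
1. Invert bits:  011100000100
2. Add 1:        011100000101  = 1797
3. Apply sign:   -1797

Answer: -1797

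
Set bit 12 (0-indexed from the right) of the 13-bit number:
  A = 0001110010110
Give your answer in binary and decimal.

Mask = 1 << 12 = 1000000000000
Bit 12 of A is 0, so OR-ing with the mask flips it to 1.
  0001110010110
| 1000000000000
---------------
  1001110010110

Answer: 1001110010110 (5014)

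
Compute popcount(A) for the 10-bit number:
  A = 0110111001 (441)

0110111001
1-bits at positions (from bit 0 = LSB): 0, 3, 4, 5, 7, 8
Count = 6

Answer: 6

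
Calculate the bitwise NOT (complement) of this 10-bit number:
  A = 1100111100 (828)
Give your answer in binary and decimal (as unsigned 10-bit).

Flip each bit (0->1, 1->0):
  1100111100
  0011000011

Answer: 0011000011 (195)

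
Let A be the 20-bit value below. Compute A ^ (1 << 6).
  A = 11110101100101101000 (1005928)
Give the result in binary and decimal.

Mask = 1 << 6 = 00000000000001000000
Bit 6 of A is 1; XOR with the mask flips it to 0.
  11110101100101101000
^ 00000000000001000000
----------------------
  11110101100100101000

Answer: 11110101100100101000 (1005864)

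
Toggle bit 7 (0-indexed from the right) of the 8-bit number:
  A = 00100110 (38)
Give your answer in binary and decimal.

Mask = 1 << 7 = 10000000
Bit 7 of A is 0; XOR with the mask flips it to 1.
  00100110
^ 10000000
----------
  10100110

Answer: 10100110 (166)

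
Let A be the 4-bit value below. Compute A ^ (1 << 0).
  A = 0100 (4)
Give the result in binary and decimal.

Mask = 1 << 0 = 0001
Bit 0 of A is 0; XOR with the mask flips it to 1.
  0100
^ 0001
------
  0101

Answer: 0101 (5)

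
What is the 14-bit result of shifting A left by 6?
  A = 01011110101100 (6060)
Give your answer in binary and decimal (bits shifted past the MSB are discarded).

Shift left by 6: drop the top 6 bit(s), append 6 zero(s) on the right.
  01011110101100  ->  discard [010111], keep [10101100], append 000000
= 10101100000000

Answer: 10101100000000 (11008)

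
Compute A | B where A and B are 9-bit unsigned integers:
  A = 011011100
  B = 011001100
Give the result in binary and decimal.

Apply | to each column (1 where either bit is 1):
  011011100
| 011001100
-----------
  011011100

Answer: 011011100 (220)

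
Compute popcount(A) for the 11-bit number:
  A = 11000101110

11000101110
1-bits at positions (from bit 0 = LSB): 1, 2, 3, 5, 9, 10
Count = 6

Answer: 6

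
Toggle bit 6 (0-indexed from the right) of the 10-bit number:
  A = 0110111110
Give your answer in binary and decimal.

Mask = 1 << 6 = 0001000000
Bit 6 of A is 0; XOR with the mask flips it to 1.
  0110111110
^ 0001000000
------------
  0111111110

Answer: 0111111110 (510)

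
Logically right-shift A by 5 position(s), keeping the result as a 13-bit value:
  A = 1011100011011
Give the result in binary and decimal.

Logical shift right by 5: drop the bottom 5 bit(s), prepend 5 zero(s) on the left.
  1011100011011  ->  keep [10111000], discard [11011], prepend 00000
= 0000010111000

Answer: 0000010111000 (184)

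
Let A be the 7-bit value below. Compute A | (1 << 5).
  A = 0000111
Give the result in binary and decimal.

Mask = 1 << 5 = 0100000
Bit 5 of A is 0, so OR-ing with the mask flips it to 1.
  0000111
| 0100000
---------
  0100111

Answer: 0100111 (39)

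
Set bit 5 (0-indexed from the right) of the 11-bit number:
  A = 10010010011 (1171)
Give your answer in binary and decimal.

Mask = 1 << 5 = 00000100000
Bit 5 of A is 0, so OR-ing with the mask flips it to 1.
  10010010011
| 00000100000
-------------
  10010110011

Answer: 10010110011 (1203)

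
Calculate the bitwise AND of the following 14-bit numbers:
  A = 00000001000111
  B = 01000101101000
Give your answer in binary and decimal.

Apply & to each column (1 only where both bits are 1):
  00000001000111
& 01000101101000
----------------
  00000001000000

Answer: 00000001000000 (64)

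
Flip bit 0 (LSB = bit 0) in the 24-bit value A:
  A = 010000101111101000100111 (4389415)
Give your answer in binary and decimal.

Mask = 1 << 0 = 000000000000000000000001
Bit 0 of A is 1; XOR with the mask flips it to 0.
  010000101111101000100111
^ 000000000000000000000001
--------------------------
  010000101111101000100110

Answer: 010000101111101000100110 (4389414)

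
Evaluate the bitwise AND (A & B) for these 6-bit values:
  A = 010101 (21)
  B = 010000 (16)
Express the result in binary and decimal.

Apply & to each column (1 only where both bits are 1):
  010101
& 010000
--------
  010000

Answer: 010000 (16)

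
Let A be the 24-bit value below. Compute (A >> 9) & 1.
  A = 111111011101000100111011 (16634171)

Bit 9 is the 10th from the right.
  111111011101000100111011
                ^
That bit is 0.

Answer: 0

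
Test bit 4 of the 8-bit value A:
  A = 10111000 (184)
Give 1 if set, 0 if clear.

Bit 4 is the 5th from the right.
  10111000
     ^
That bit is 1.

Answer: 1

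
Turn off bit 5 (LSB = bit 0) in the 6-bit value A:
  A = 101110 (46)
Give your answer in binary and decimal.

Mask = ~(1 << 5) = 011111
Bit 5 of A is 1, so AND-ing with the mask clears it to 0.
  101110
& 011111
--------
  001110

Answer: 001110 (14)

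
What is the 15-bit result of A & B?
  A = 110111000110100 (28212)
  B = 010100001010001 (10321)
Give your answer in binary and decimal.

Apply & to each column (1 only where both bits are 1):
  110111000110100
& 010100001010001
-----------------
  010100000010000

Answer: 010100000010000 (10256)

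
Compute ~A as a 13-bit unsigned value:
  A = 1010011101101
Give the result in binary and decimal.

Flip each bit (0->1, 1->0):
  1010011101101
  0101100010010

Answer: 0101100010010 (2834)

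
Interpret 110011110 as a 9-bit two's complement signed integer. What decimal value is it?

MSB is 1, so the value is negative. Find the magnitude:
1. Invert bits:  001100001
2. Add 1:        001100010  = 98
3. Apply sign:   -98

Answer: -98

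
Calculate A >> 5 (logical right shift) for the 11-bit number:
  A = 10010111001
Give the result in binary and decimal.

Logical shift right by 5: drop the bottom 5 bit(s), prepend 5 zero(s) on the left.
  10010111001  ->  keep [100101], discard [11001], prepend 00000
= 00000100101

Answer: 00000100101 (37)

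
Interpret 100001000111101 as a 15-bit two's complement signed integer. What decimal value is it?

MSB is 1, so the value is negative. Find the magnitude:
1. Invert bits:  011110111000010
2. Add 1:        011110111000011  = 15811
3. Apply sign:   -15811

Answer: -15811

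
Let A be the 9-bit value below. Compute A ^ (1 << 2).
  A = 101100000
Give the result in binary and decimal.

Mask = 1 << 2 = 000000100
Bit 2 of A is 0; XOR with the mask flips it to 1.
  101100000
^ 000000100
-----------
  101100100

Answer: 101100100 (356)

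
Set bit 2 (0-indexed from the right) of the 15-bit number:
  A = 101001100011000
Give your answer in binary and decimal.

Mask = 1 << 2 = 000000000000100
Bit 2 of A is 0, so OR-ing with the mask flips it to 1.
  101001100011000
| 000000000000100
-----------------
  101001100011100

Answer: 101001100011100 (21276)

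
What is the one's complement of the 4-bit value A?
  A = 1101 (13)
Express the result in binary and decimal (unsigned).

Flip each bit (0->1, 1->0):
  1101
  0010

Answer: 0010 (2)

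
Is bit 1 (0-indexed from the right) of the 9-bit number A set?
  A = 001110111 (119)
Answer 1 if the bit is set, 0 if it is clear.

Bit 1 is the 2nd from the right.
  001110111
         ^
That bit is 1.

Answer: 1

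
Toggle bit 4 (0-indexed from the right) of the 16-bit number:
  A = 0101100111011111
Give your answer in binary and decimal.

Mask = 1 << 4 = 0000000000010000
Bit 4 of A is 1; XOR with the mask flips it to 0.
  0101100111011111
^ 0000000000010000
------------------
  0101100111001111

Answer: 0101100111001111 (22991)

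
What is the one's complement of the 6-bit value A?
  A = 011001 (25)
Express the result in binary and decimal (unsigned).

Flip each bit (0->1, 1->0):
  011001
  100110

Answer: 100110 (38)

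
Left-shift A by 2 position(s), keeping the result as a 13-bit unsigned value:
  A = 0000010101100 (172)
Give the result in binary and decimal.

Shift left by 2: drop the top 2 bit(s), append 2 zero(s) on the right.
  0000010101100  ->  discard [00], keep [00010101100], append 00
= 0001010110000

Answer: 0001010110000 (688)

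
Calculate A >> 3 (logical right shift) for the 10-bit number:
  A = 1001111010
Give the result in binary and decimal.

Logical shift right by 3: drop the bottom 3 bit(s), prepend 3 zero(s) on the left.
  1001111010  ->  keep [1001111], discard [010], prepend 000
= 0001001111

Answer: 0001001111 (79)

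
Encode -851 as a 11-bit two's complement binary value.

1. Binary of +851:  01101010011
2. Invert bits:     10010101100
3. Add 1:           10010101101

Answer: 10010101101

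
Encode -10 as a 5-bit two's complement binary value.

1. Binary of +10:  01010
2. Invert bits:     10101
3. Add 1:           10110

Answer: 10110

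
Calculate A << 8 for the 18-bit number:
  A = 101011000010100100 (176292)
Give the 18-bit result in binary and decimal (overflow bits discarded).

Shift left by 8: drop the top 8 bit(s), append 8 zero(s) on the right.
  101011000010100100  ->  discard [10101100], keep [0010100100], append 00000000
= 001010010000000000

Answer: 001010010000000000 (41984)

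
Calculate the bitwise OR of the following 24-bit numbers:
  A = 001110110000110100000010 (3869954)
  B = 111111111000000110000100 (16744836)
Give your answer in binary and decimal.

Apply | to each column (1 where either bit is 1):
  001110110000110100000010
| 111111111000000110000100
--------------------------
  111111111000110110000110

Answer: 111111111000110110000110 (16747910)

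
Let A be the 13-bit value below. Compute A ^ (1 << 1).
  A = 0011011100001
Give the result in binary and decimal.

Mask = 1 << 1 = 0000000000010
Bit 1 of A is 0; XOR with the mask flips it to 1.
  0011011100001
^ 0000000000010
---------------
  0011011100011

Answer: 0011011100011 (1763)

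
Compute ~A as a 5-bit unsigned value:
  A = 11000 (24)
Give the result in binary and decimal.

Flip each bit (0->1, 1->0):
  11000
  00111

Answer: 00111 (7)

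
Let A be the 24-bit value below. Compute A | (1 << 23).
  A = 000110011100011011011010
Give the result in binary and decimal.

Mask = 1 << 23 = 100000000000000000000000
Bit 23 of A is 0, so OR-ing with the mask flips it to 1.
  000110011100011011011010
| 100000000000000000000000
--------------------------
  100110011100011011011010

Answer: 100110011100011011011010 (10077914)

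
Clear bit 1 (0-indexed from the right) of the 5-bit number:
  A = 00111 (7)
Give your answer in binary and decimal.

Mask = ~(1 << 1) = 11101
Bit 1 of A is 1, so AND-ing with the mask clears it to 0.
  00111
& 11101
-------
  00101

Answer: 00101 (5)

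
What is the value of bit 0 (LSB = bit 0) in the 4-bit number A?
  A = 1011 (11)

Bit 0 is the 1st from the right.
  1011
     ^
That bit is 1.

Answer: 1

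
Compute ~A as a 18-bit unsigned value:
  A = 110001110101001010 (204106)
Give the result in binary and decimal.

Flip each bit (0->1, 1->0):
  110001110101001010
  001110001010110101

Answer: 001110001010110101 (58037)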